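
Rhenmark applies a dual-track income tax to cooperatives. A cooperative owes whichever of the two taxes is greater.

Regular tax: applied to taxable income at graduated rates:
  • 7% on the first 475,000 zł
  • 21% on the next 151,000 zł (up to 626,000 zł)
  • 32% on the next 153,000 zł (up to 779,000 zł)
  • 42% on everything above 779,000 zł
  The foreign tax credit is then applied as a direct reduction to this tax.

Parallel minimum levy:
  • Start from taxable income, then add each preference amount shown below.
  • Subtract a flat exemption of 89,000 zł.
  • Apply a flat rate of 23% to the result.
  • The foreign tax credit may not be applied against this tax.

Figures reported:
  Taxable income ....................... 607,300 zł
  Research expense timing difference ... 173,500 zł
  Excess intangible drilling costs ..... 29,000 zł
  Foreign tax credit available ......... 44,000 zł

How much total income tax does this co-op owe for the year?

Parallel minimum levy:
  Adjusted income: 607,300 zł + 173,500 zł + 29,000 zł = 809,800 zł
  Less exemption 89,000 zł → base 720,800 zł
  720,800 zł × 23% = 165,784 zł

Regular tax:
  475,000 zł × 7% = 33,250 zł
  132,300 zł × 21% = 27,783 zł
  → 61,033 zł
  Less foreign tax credit 44,000 zł → 17,033 zł

165,784 zł > 17,033 zł, so the parallel minimum levy is the binding amount.

165,784 zł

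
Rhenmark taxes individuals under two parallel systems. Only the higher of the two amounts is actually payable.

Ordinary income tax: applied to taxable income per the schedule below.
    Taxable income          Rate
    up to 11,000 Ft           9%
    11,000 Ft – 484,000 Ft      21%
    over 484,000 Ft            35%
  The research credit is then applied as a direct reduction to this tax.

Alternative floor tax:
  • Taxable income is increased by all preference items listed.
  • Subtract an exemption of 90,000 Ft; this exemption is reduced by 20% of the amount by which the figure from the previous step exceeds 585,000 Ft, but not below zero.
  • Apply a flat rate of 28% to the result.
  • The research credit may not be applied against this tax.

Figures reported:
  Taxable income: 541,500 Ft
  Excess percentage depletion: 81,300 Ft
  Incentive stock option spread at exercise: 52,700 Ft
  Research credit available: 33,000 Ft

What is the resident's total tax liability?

169,008 Ft

Ordinary income tax:
  11,000 Ft × 9% = 990 Ft
  473,000 Ft × 21% = 99,330 Ft
  57,500 Ft × 35% = 20,125 Ft
  → 120,445 Ft
  Less research credit 33,000 Ft → 87,445 Ft

Alternative floor tax:
  Adjusted income: 541,500 Ft + 81,300 Ft + 52,700 Ft = 675,500 Ft
  Exemption: 90,000 Ft − 20% × (675,500 Ft − 585,000 Ft) = 90,000 Ft − 18,100 Ft = 71,900 Ft
  Base: 675,500 Ft − 71,900 Ft = 603,600 Ft
  603,600 Ft × 28% = 169,008 Ft

169,008 Ft > 87,445 Ft, so the alternative floor tax is the binding amount.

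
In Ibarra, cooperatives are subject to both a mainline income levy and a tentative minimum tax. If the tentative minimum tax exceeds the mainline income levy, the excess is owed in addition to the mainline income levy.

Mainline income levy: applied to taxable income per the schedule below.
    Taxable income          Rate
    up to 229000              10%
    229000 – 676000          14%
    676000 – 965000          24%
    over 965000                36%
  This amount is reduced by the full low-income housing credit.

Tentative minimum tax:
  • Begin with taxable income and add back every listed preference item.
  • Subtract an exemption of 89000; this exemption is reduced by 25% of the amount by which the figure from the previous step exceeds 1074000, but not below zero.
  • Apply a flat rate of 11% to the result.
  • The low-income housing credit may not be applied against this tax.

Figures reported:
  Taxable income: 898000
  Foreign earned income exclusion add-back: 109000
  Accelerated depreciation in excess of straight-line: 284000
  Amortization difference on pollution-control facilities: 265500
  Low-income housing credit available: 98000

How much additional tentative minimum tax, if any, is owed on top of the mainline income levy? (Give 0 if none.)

130455

Tentative minimum tax:
  Adjusted income: 898000 + 109000 + 284000 + 265500 = 1556500
  Exemption: 25% × (1556500 − 1074000) = 120625 ≥ 89000, so the exemption is fully phased out
  Base: 1556500 − 0 = 1556500
  1556500 × 11% = 171215

Mainline income levy:
  229000 × 10% = 22900
  447000 × 14% = 62580
  222000 × 24% = 53280
  → 138760
  Less low-income housing credit 98000 → 40760

Excess of tentative minimum tax over mainline income levy: 171215 − 40760 = 130455.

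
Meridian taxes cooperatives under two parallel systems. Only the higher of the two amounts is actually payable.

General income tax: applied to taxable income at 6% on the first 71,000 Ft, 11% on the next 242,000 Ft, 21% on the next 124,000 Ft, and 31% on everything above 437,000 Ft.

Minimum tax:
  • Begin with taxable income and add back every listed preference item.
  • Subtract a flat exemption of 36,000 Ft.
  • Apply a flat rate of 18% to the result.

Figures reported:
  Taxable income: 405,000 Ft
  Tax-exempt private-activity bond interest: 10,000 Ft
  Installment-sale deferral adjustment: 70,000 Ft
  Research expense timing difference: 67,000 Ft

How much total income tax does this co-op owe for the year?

General income tax:
  71,000 Ft × 6% = 4,260 Ft
  242,000 Ft × 11% = 26,620 Ft
  92,000 Ft × 21% = 19,320 Ft
  → 50,200 Ft

Minimum tax:
  Adjusted income: 405,000 Ft + 10,000 Ft + 70,000 Ft + 67,000 Ft = 552,000 Ft
  Less exemption 36,000 Ft → base 516,000 Ft
  516,000 Ft × 18% = 92,880 Ft

92,880 Ft > 50,200 Ft, so the minimum tax is the binding amount.

92,880 Ft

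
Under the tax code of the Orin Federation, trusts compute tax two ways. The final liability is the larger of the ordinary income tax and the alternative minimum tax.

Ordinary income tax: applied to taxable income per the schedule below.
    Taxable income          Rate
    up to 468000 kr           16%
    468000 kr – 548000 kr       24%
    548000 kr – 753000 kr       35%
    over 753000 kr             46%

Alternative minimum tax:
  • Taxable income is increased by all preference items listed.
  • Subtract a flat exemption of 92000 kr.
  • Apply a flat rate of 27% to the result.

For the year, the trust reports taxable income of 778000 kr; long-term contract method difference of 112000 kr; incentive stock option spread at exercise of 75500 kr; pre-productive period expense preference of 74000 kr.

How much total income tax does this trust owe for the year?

Alternative minimum tax:
  Adjusted income: 778000 kr + 112000 kr + 75500 kr + 74000 kr = 1039500 kr
  Less exemption 92000 kr → base 947500 kr
  947500 kr × 27% = 255825 kr

Ordinary income tax:
  468000 kr × 16% = 74880 kr
  80000 kr × 24% = 19200 kr
  205000 kr × 35% = 71750 kr
  25000 kr × 46% = 11500 kr
  → 177330 kr

255825 kr > 177330 kr, so the alternative minimum tax is the binding amount.

255825 kr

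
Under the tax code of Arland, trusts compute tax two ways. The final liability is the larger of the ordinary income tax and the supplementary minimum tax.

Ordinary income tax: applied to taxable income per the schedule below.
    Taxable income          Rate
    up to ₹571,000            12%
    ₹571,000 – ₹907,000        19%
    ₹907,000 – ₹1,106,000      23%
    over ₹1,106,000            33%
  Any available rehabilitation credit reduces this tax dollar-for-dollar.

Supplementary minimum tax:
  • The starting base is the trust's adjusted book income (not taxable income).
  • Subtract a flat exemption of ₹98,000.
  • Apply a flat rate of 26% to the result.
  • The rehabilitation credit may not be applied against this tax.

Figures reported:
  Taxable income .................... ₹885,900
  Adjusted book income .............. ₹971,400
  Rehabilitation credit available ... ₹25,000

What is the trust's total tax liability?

₹227,084

Supplementary minimum tax:
  Base (adjusted book income): ₹971,400
  Less exemption ₹98,000 → base ₹873,400
  ₹873,400 × 26% = ₹227,084

Ordinary income tax:
  ₹571,000 × 12% = ₹68,520
  ₹314,900 × 19% = ₹59,831
  → ₹128,351
  Less rehabilitation credit ₹25,000 → ₹103,351

₹227,084 > ₹103,351, so the supplementary minimum tax is the binding amount.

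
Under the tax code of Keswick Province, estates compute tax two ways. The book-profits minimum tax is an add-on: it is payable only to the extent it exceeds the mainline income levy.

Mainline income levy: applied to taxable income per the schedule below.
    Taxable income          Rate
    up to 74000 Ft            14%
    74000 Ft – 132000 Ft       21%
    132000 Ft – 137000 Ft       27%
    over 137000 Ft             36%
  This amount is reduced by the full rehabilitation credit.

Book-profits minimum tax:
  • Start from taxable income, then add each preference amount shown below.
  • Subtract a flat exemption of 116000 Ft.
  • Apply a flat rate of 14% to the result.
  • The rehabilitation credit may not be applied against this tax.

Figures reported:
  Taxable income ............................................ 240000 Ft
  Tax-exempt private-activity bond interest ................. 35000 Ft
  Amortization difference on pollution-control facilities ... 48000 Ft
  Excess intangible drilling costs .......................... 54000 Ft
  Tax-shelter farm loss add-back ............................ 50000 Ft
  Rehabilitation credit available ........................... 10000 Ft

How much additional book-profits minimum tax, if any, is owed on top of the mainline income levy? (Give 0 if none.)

Mainline income levy:
  74000 Ft × 14% = 10360 Ft
  58000 Ft × 21% = 12180 Ft
  5000 Ft × 27% = 1350 Ft
  103000 Ft × 36% = 37080 Ft
  → 60970 Ft
  Less rehabilitation credit 10000 Ft → 50970 Ft

Book-profits minimum tax:
  Adjusted income: 240000 Ft + 35000 Ft + 48000 Ft + 54000 Ft + 50000 Ft = 427000 Ft
  Less exemption 116000 Ft → base 311000 Ft
  311000 Ft × 14% = 43540 Ft

43540 Ft ≤ 50970 Ft, so no add-on is due.

0 Ft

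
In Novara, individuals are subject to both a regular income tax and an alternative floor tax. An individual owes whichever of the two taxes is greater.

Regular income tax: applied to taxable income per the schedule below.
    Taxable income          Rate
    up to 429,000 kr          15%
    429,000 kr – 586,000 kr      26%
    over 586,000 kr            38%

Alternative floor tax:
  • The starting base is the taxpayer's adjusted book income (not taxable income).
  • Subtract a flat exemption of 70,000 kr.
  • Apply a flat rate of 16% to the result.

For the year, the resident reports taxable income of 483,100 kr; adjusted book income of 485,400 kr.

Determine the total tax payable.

78,416 kr

Regular income tax:
  429,000 kr × 15% = 64,350 kr
  54,100 kr × 26% = 14,066 kr
  → 78,416 kr

Alternative floor tax:
  Base (adjusted book income): 485,400 kr
  Less exemption 70,000 kr → base 415,400 kr
  415,400 kr × 16% = 66,464 kr

78,416 kr > 66,464 kr, so the regular income tax governs.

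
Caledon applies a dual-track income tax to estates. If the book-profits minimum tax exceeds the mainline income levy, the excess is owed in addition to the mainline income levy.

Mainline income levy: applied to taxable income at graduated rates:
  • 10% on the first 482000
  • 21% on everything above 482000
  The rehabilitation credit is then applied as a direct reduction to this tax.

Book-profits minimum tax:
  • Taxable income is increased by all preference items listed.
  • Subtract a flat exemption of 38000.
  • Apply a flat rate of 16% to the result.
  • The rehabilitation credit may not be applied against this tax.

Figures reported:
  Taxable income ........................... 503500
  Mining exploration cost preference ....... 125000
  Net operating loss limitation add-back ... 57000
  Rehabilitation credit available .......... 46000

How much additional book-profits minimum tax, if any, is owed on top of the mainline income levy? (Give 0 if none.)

Book-profits minimum tax:
  Adjusted income: 503500 + 125000 + 57000 = 685500
  Less exemption 38000 → base 647500
  647500 × 16% = 103600

Mainline income levy:
  482000 × 10% = 48200
  21500 × 21% = 4515
  → 52715
  Less rehabilitation credit 46000 → 6715

Excess of book-profits minimum tax over mainline income levy: 103600 − 6715 = 96885.

96885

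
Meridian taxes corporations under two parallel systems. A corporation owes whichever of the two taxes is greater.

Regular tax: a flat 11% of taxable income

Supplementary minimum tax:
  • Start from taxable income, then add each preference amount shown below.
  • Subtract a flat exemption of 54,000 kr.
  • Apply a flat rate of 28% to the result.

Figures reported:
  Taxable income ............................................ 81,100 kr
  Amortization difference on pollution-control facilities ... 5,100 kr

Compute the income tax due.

9,016 kr

Regular tax:
  81,100 kr × 11% = 8,921 kr

Supplementary minimum tax:
  Adjusted income: 81,100 kr + 5,100 kr = 86,200 kr
  Less exemption 54,000 kr → base 32,200 kr
  32,200 kr × 28% = 9,016 kr

9,016 kr > 8,921 kr, so the supplementary minimum tax is the binding amount.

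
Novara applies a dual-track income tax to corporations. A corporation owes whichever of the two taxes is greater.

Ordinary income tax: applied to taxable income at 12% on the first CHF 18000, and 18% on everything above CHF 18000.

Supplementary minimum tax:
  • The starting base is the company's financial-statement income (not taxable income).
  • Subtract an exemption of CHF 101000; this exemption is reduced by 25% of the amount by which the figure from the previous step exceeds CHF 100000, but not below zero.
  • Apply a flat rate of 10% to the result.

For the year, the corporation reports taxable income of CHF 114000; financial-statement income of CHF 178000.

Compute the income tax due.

CHF 19440

Ordinary income tax:
  CHF 18000 × 12% = CHF 2160
  CHF 96000 × 18% = CHF 17280
  → CHF 19440

Supplementary minimum tax:
  Base (financial-statement income): CHF 178000
  Exemption: CHF 101000 − 25% × (CHF 178000 − CHF 100000) = CHF 101000 − CHF 19500 = CHF 81500
  Base: CHF 178000 − CHF 81500 = CHF 96500
  CHF 96500 × 10% = CHF 9650

CHF 19440 > CHF 9650, so the ordinary income tax governs.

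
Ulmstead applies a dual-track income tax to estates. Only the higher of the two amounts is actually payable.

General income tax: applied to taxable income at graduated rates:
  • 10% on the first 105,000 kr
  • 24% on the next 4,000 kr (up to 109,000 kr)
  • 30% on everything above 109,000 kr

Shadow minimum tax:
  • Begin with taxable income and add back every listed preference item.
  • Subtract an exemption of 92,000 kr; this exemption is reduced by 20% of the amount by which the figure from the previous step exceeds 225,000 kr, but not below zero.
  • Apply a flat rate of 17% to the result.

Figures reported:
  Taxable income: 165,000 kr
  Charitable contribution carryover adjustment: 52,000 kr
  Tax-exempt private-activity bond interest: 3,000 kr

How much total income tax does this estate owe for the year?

28,260 kr

Shadow minimum tax:
  Adjusted income: 165,000 kr + 52,000 kr + 3,000 kr = 220,000 kr
  Exemption: 220,000 kr ≤ 225,000 kr, so full 92,000 kr applies
  Base: 220,000 kr − 92,000 kr = 128,000 kr
  128,000 kr × 17% = 21,760 kr

General income tax:
  105,000 kr × 10% = 10,500 kr
  4,000 kr × 24% = 960 kr
  56,000 kr × 30% = 16,800 kr
  → 28,260 kr

28,260 kr > 21,760 kr, so the general income tax governs.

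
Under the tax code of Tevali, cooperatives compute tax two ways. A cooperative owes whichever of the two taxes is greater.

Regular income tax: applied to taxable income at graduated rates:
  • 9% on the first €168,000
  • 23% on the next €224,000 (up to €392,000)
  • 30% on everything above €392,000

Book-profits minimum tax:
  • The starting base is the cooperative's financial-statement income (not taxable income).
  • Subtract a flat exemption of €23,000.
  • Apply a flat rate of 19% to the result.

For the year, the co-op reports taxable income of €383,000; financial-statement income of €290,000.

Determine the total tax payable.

Book-profits minimum tax:
  Base (financial-statement income): €290,000
  Less exemption €23,000 → base €267,000
  €267,000 × 19% = €50,730

Regular income tax:
  €168,000 × 9% = €15,120
  €215,000 × 23% = €49,450
  → €64,570

€64,570 > €50,730, so the regular income tax governs.

€64,570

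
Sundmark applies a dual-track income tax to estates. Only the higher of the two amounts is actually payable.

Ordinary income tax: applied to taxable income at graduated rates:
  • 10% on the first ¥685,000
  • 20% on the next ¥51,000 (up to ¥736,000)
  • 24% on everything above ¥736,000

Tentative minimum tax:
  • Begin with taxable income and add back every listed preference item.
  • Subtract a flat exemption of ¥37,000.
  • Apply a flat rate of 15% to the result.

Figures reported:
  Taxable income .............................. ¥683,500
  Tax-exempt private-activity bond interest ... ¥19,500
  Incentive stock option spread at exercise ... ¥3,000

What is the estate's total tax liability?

¥100,350

Tentative minimum tax:
  Adjusted income: ¥683,500 + ¥19,500 + ¥3,000 = ¥706,000
  Less exemption ¥37,000 → base ¥669,000
  ¥669,000 × 15% = ¥100,350

Ordinary income tax:
  ¥683,500 × 10% = ¥68,350

¥100,350 > ¥68,350, so the tentative minimum tax is the binding amount.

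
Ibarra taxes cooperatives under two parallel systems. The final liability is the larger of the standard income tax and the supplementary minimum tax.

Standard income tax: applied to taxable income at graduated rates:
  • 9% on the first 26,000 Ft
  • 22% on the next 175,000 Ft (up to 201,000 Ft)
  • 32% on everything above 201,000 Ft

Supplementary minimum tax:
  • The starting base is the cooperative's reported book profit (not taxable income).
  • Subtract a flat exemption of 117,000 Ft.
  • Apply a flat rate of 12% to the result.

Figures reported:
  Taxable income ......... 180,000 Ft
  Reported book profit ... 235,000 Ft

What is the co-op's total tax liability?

36,220 Ft

Supplementary minimum tax:
  Base (reported book profit): 235,000 Ft
  Less exemption 117,000 Ft → base 118,000 Ft
  118,000 Ft × 12% = 14,160 Ft

Standard income tax:
  26,000 Ft × 9% = 2,340 Ft
  154,000 Ft × 22% = 33,880 Ft
  → 36,220 Ft

36,220 Ft > 14,160 Ft, so the standard income tax governs.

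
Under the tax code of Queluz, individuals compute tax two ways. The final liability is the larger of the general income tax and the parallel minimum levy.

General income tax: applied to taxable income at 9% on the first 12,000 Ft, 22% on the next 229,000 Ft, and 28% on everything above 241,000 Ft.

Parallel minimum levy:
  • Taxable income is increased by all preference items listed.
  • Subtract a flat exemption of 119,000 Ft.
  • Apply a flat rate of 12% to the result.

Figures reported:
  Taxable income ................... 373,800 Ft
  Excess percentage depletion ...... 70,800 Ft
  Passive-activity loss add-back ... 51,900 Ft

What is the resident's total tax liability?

Parallel minimum levy:
  Adjusted income: 373,800 Ft + 70,800 Ft + 51,900 Ft = 496,500 Ft
  Less exemption 119,000 Ft → base 377,500 Ft
  377,500 Ft × 12% = 45,300 Ft

General income tax:
  12,000 Ft × 9% = 1,080 Ft
  229,000 Ft × 22% = 50,380 Ft
  132,800 Ft × 28% = 37,184 Ft
  → 88,644 Ft

88,644 Ft > 45,300 Ft, so the general income tax governs.

88,644 Ft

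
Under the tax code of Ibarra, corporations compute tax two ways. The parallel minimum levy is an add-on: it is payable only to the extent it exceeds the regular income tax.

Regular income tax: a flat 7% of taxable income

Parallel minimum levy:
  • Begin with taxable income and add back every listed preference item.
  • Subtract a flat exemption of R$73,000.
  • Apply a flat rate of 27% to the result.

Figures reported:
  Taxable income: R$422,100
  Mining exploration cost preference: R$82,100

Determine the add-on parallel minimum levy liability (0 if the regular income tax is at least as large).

Parallel minimum levy:
  Adjusted income: R$422,100 + R$82,100 = R$504,200
  Less exemption R$73,000 → base R$431,200
  R$431,200 × 27% = R$116,424

Regular income tax:
  R$422,100 × 7% = R$29,547

Excess of parallel minimum levy over regular income tax: R$116,424 − R$29,547 = R$86,877.

R$86,877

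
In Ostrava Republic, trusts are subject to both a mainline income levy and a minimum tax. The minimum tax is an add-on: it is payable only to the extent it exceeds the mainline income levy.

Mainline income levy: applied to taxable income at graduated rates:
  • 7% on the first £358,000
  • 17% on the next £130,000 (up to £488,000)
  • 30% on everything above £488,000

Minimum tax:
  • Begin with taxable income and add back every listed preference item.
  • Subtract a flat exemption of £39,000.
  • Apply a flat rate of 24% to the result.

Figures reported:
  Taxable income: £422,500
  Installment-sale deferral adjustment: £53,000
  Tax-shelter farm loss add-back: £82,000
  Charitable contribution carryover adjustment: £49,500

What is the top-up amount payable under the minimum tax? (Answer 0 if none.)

£100,295

Mainline income levy:
  £358,000 × 7% = £25,060
  £64,500 × 17% = £10,965
  → £36,025

Minimum tax:
  Adjusted income: £422,500 + £53,000 + £82,000 + £49,500 = £607,000
  Less exemption £39,000 → base £568,000
  £568,000 × 24% = £136,320

Excess of minimum tax over mainline income levy: £136,320 − £36,025 = £100,295.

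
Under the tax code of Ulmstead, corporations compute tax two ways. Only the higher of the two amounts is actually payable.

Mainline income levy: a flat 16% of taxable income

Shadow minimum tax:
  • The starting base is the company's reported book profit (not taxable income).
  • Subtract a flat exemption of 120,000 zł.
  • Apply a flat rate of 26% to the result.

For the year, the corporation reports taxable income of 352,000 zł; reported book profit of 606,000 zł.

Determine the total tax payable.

126,360 zł

Mainline income levy:
  352,000 zł × 16% = 56,320 zł

Shadow minimum tax:
  Base (reported book profit): 606,000 zł
  Less exemption 120,000 zł → base 486,000 zł
  486,000 zł × 26% = 126,360 zł

126,360 zł > 56,320 zł, so the shadow minimum tax is the binding amount.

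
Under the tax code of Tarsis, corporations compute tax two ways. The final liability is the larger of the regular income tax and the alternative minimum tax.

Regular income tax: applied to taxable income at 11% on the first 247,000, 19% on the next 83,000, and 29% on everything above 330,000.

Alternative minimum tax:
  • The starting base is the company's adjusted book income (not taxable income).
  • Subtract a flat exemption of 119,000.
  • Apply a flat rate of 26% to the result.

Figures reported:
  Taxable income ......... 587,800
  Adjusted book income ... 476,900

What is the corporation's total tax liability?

117,702

Regular income tax:
  247,000 × 11% = 27,170
  83,000 × 19% = 15,770
  257,800 × 29% = 74,762
  → 117,702

Alternative minimum tax:
  Base (adjusted book income): 476,900
  Less exemption 119,000 → base 357,900
  357,900 × 26% = 93,054

117,702 > 93,054, so the regular income tax governs.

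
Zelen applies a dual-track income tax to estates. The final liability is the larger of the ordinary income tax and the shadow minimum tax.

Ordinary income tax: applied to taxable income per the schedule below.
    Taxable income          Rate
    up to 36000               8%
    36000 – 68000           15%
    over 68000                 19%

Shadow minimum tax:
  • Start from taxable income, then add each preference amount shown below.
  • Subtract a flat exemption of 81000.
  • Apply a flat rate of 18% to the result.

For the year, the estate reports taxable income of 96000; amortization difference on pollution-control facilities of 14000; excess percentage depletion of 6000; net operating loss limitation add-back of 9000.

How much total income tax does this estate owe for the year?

13000

Ordinary income tax:
  36000 × 8% = 2880
  32000 × 15% = 4800
  28000 × 19% = 5320
  → 13000

Shadow minimum tax:
  Adjusted income: 96000 + 14000 + 6000 + 9000 = 125000
  Less exemption 81000 → base 44000
  44000 × 18% = 7920

13000 > 7920, so the ordinary income tax governs.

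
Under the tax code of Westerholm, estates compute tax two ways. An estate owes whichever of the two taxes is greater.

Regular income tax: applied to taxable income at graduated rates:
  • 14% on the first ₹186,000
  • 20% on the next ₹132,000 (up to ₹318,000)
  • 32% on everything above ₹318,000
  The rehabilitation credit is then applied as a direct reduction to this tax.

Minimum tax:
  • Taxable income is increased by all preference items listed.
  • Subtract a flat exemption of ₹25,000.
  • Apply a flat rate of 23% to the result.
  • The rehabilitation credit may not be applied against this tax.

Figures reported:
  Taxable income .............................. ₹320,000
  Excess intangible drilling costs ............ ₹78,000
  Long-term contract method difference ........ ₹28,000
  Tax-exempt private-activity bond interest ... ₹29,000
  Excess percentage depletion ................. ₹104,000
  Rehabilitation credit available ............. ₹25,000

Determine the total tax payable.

₹122,820

Regular income tax:
  ₹186,000 × 14% = ₹26,040
  ₹132,000 × 20% = ₹26,400
  ₹2,000 × 32% = ₹640
  → ₹53,080
  Less rehabilitation credit ₹25,000 → ₹28,080

Minimum tax:
  Adjusted income: ₹320,000 + ₹78,000 + ₹28,000 + ₹29,000 + ₹104,000 = ₹559,000
  Less exemption ₹25,000 → base ₹534,000
  ₹534,000 × 23% = ₹122,820

₹122,820 > ₹28,080, so the minimum tax is the binding amount.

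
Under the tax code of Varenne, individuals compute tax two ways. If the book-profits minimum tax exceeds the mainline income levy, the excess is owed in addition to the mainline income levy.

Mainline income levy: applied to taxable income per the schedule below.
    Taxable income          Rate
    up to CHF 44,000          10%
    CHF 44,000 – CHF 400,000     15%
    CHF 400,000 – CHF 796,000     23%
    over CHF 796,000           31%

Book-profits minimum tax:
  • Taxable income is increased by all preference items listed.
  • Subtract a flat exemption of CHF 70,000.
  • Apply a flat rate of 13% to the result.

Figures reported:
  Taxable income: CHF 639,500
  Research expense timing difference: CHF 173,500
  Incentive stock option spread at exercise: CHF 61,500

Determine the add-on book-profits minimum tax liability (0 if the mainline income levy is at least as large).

CHF 0

Book-profits minimum tax:
  Adjusted income: CHF 639,500 + CHF 173,500 + CHF 61,500 = CHF 874,500
  Less exemption CHF 70,000 → base CHF 804,500
  CHF 804,500 × 13% = CHF 104,585

Mainline income levy:
  CHF 44,000 × 10% = CHF 4,400
  CHF 356,000 × 15% = CHF 53,400
  CHF 239,500 × 23% = CHF 55,085
  → CHF 112,885

CHF 104,585 ≤ CHF 112,885, so no add-on is due.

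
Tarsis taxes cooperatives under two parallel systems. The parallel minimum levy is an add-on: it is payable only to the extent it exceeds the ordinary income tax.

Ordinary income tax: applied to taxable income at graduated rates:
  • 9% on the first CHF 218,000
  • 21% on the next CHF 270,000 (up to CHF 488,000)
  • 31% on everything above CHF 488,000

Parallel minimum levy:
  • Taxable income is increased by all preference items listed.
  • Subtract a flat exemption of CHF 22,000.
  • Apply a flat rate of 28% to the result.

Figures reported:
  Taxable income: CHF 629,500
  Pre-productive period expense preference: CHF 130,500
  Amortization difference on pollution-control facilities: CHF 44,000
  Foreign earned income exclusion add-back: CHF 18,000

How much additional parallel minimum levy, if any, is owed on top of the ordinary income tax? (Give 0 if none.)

CHF 103,815

Ordinary income tax:
  CHF 218,000 × 9% = CHF 19,620
  CHF 270,000 × 21% = CHF 56,700
  CHF 141,500 × 31% = CHF 43,865
  → CHF 120,185

Parallel minimum levy:
  Adjusted income: CHF 629,500 + CHF 130,500 + CHF 44,000 + CHF 18,000 = CHF 822,000
  Less exemption CHF 22,000 → base CHF 800,000
  CHF 800,000 × 28% = CHF 224,000

Excess of parallel minimum levy over ordinary income tax: CHF 224,000 − CHF 120,185 = CHF 103,815.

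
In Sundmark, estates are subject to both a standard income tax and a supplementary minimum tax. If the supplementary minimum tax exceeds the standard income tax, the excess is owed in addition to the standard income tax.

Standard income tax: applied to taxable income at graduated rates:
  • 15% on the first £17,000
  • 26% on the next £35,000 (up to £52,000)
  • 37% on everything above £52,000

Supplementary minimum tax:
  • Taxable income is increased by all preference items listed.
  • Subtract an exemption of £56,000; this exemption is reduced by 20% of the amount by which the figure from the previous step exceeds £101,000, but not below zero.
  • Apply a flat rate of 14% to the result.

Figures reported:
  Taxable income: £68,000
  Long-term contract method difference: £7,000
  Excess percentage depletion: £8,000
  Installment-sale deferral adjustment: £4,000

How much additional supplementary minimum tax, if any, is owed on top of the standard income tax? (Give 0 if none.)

£0

Supplementary minimum tax:
  Adjusted income: £68,000 + £7,000 + £8,000 + £4,000 = £87,000
  Exemption: £87,000 ≤ £101,000, so full £56,000 applies
  Base: £87,000 − £56,000 = £31,000
  £31,000 × 14% = £4,340

Standard income tax:
  £17,000 × 15% = £2,550
  £35,000 × 26% = £9,100
  £16,000 × 37% = £5,920
  → £17,570

£4,340 ≤ £17,570, so no add-on is due.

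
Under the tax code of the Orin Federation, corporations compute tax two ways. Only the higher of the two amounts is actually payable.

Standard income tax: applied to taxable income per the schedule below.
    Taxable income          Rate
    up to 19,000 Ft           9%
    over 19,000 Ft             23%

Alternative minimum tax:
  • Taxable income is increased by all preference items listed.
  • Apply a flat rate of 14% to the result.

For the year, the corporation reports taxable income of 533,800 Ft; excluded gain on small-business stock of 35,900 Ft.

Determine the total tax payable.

120,114 Ft

Alternative minimum tax:
  Adjusted income: 533,800 Ft + 35,900 Ft = 569,700 Ft
  569,700 Ft × 14% = 79,758 Ft

Standard income tax:
  19,000 Ft × 9% = 1,710 Ft
  514,800 Ft × 23% = 118,404 Ft
  → 120,114 Ft

120,114 Ft > 79,758 Ft, so the standard income tax governs.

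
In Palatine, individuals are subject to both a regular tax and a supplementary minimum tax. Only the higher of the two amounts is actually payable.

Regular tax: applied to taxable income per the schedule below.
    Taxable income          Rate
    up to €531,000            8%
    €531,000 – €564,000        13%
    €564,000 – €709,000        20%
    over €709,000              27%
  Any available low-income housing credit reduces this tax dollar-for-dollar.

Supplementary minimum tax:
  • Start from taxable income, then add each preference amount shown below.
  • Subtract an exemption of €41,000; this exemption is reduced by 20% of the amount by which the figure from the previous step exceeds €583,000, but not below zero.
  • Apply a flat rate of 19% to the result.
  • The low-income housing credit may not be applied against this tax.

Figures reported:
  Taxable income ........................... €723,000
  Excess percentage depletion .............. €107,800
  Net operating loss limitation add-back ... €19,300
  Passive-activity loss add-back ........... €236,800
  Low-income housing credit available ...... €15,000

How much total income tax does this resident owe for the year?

Supplementary minimum tax:
  Adjusted income: €723,000 + €107,800 + €19,300 + €236,800 = €1,086,900
  Exemption: 20% × (€1,086,900 − €583,000) = €100,780 ≥ €41,000, so the exemption is fully phased out
  Base: €1,086,900 − €0 = €1,086,900
  €1,086,900 × 19% = €206,511

Regular tax:
  €531,000 × 8% = €42,480
  €33,000 × 13% = €4,290
  €145,000 × 20% = €29,000
  €14,000 × 27% = €3,780
  → €79,550
  Less low-income housing credit €15,000 → €64,550

€206,511 > €64,550, so the supplementary minimum tax is the binding amount.

€206,511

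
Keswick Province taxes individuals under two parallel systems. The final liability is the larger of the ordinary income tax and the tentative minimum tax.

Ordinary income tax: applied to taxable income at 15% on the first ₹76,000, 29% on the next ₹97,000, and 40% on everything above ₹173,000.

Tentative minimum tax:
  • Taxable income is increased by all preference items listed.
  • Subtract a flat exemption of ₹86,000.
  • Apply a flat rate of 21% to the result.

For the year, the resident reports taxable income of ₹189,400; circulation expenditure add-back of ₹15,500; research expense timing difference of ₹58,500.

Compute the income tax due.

Ordinary income tax:
  ₹76,000 × 15% = ₹11,400
  ₹97,000 × 29% = ₹28,130
  ₹16,400 × 40% = ₹6,560
  → ₹46,090

Tentative minimum tax:
  Adjusted income: ₹189,400 + ₹15,500 + ₹58,500 = ₹263,400
  Less exemption ₹86,000 → base ₹177,400
  ₹177,400 × 21% = ₹37,254

₹46,090 > ₹37,254, so the ordinary income tax governs.

₹46,090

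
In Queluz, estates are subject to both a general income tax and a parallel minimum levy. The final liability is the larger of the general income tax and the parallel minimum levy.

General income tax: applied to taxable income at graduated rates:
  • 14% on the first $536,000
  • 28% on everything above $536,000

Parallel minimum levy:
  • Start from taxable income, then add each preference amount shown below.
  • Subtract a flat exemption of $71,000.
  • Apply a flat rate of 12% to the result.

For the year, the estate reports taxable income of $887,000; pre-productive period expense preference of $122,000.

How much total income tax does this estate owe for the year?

$173,320

General income tax:
  $536,000 × 14% = $75,040
  $351,000 × 28% = $98,280
  → $173,320

Parallel minimum levy:
  Adjusted income: $887,000 + $122,000 = $1,009,000
  Less exemption $71,000 → base $938,000
  $938,000 × 12% = $112,560

$173,320 > $112,560, so the general income tax governs.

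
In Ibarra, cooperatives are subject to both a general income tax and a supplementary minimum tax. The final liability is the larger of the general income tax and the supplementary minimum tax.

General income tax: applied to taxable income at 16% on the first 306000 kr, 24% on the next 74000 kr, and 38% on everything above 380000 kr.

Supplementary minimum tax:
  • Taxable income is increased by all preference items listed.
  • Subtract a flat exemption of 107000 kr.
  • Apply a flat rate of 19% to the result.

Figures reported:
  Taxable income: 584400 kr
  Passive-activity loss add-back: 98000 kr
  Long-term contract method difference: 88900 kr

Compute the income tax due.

144392 kr

Supplementary minimum tax:
  Adjusted income: 584400 kr + 98000 kr + 88900 kr = 771300 kr
  Less exemption 107000 kr → base 664300 kr
  664300 kr × 19% = 126217 kr

General income tax:
  306000 kr × 16% = 48960 kr
  74000 kr × 24% = 17760 kr
  204400 kr × 38% = 77672 kr
  → 144392 kr

144392 kr > 126217 kr, so the general income tax governs.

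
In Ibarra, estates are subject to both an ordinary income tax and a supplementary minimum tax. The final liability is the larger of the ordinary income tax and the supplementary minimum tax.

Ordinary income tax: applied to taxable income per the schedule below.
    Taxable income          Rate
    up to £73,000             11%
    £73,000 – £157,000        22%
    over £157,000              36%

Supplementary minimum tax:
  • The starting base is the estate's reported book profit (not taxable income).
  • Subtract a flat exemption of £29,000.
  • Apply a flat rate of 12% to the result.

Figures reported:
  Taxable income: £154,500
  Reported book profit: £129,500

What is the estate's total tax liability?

£25,960

Ordinary income tax:
  £73,000 × 11% = £8,030
  £81,500 × 22% = £17,930
  → £25,960

Supplementary minimum tax:
  Base (reported book profit): £129,500
  Less exemption £29,000 → base £100,500
  £100,500 × 12% = £12,060

£25,960 > £12,060, so the ordinary income tax governs.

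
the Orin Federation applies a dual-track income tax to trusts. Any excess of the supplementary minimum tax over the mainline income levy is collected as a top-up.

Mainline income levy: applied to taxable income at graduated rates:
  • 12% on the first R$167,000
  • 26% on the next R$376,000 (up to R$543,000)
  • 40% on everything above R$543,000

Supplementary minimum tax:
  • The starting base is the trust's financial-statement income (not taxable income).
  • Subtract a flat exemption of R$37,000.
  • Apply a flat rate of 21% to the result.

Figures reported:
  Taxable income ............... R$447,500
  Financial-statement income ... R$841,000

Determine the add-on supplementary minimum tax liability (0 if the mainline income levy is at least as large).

R$75,870

Supplementary minimum tax:
  Base (financial-statement income): R$841,000
  Less exemption R$37,000 → base R$804,000
  R$804,000 × 21% = R$168,840

Mainline income levy:
  R$167,000 × 12% = R$20,040
  R$280,500 × 26% = R$72,930
  → R$92,970

Excess of supplementary minimum tax over mainline income levy: R$168,840 − R$92,970 = R$75,870.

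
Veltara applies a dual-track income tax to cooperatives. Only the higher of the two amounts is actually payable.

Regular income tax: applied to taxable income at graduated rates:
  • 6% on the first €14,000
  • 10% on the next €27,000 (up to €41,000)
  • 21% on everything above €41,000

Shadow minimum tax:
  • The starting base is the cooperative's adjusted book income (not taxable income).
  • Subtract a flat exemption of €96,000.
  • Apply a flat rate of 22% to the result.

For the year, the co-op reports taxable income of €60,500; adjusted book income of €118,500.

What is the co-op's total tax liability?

Regular income tax:
  €14,000 × 6% = €840
  €27,000 × 10% = €2,700
  €19,500 × 21% = €4,095
  → €7,635

Shadow minimum tax:
  Base (adjusted book income): €118,500
  Less exemption €96,000 → base €22,500
  €22,500 × 22% = €4,950

€7,635 > €4,950, so the regular income tax governs.

€7,635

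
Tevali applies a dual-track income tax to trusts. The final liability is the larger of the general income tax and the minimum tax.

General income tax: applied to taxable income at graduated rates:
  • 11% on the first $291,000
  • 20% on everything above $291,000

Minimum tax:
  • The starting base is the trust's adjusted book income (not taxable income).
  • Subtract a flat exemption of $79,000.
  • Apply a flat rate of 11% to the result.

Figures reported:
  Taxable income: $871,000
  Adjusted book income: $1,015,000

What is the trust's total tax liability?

Minimum tax:
  Base (adjusted book income): $1,015,000
  Less exemption $79,000 → base $936,000
  $936,000 × 11% = $102,960

General income tax:
  $291,000 × 11% = $32,010
  $580,000 × 20% = $116,000
  → $148,010

$148,010 > $102,960, so the general income tax governs.

$148,010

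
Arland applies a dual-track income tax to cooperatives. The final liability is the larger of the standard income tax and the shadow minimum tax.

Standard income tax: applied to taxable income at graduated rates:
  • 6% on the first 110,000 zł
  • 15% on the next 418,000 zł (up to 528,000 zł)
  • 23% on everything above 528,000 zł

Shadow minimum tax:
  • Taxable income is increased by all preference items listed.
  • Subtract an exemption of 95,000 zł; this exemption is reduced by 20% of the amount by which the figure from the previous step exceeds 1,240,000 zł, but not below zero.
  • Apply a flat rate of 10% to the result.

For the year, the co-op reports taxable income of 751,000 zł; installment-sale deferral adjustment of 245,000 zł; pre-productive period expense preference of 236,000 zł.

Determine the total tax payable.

Shadow minimum tax:
  Adjusted income: 751,000 zł + 245,000 zł + 236,000 zł = 1,232,000 zł
  Exemption: 1,232,000 zł ≤ 1,240,000 zł, so full 95,000 zł applies
  Base: 1,232,000 zł − 95,000 zł = 1,137,000 zł
  1,137,000 zł × 10% = 113,700 zł

Standard income tax:
  110,000 zł × 6% = 6,600 zł
  418,000 zł × 15% = 62,700 zł
  223,000 zł × 23% = 51,290 zł
  → 120,590 zł

120,590 zł > 113,700 zł, so the standard income tax governs.

120,590 zł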